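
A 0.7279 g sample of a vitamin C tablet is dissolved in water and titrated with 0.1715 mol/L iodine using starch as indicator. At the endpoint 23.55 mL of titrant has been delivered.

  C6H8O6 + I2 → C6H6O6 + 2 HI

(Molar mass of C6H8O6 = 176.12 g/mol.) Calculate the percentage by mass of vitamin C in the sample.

n(I2) = 0.02355 L × 0.1715 mol/L = 4.039 × 10^-3 mol
n(C6H8O6) = 4.039 × 10^-3 mol (1:1 ratio)
mass of C6H8O6 = 4.039 × 10^-3 × 176.12 g/mol = 0.7113 g
% C6H8O6 = 0.7113 / 0.7279 × 100 = 97.72 %

97.72 %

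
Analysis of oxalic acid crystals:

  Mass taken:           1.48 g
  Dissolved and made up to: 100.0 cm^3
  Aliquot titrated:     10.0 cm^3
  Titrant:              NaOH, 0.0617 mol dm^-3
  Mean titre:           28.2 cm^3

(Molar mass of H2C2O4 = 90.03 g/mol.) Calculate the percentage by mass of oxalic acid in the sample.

H2C2O4 + 2 NaOH → Na2C2O4 + 2 H2O
n(NaOH) per titration = 0.0282 × 0.0617 = 1.74 × 10^-3 mol
From the 1:2 ratio, n(H2C2O4) in each aliquot = 1/2 × 1.74 × 10^-3 = 8.70 × 10^-4 mol
n(H2C2O4) in the whole flask = 8.70 × 10^-4 × 100.0/10.0 = 8.70 × 10^-3 mol
mass of H2C2O4 = 8.70 × 10^-3 × 90.03 = 0.783 g
% H2C2O4 = 0.783 / 1.48 × 100 = 52.9 %

52.9 %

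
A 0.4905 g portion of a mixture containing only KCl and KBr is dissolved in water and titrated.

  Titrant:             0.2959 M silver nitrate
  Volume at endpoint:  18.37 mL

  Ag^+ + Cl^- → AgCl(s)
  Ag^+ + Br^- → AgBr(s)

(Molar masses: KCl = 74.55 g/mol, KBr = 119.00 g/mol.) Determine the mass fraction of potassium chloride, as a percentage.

n(AgNO3) = 0.01837 × 0.2959 = 5.436 × 10^-3 mol
Let x = n(KCl), y = n(KBr).
Titrant: 1x + 1y = 5.436 × 10^-3;  mass: 74.55x + 119.00y = 0.4905
Solving, x = 3.517 × 10^-3 mol, y = 1.918 × 10^-3 mol
mass of KCl = 3.517 × 10^-3 × 74.55 = 0.2622 g
% KCl = 0.2622 / 0.4905 × 100 = 53.46 %

53.46 %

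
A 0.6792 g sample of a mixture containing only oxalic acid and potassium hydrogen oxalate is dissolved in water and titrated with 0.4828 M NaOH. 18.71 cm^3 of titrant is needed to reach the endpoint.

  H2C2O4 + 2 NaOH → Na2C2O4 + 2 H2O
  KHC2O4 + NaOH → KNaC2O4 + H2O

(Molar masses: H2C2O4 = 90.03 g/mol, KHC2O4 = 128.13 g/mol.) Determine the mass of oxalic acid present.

0.2590 g

n(NaOH) = 0.01871 × 0.4828 = 9.033 × 10^-3 mol
Let x = n(H2C2O4), y = n(KHC2O4).
Titrant: 2x + 1y = 9.033 × 10^-3;  mass: 90.03x + 128.13y = 0.6792
Solving, x = 2.877 × 10^-3 mol, y = 3.279 × 10^-3 mol
mass of H2C2O4 = 2.877 × 10^-3 × 90.03 = 0.2590 g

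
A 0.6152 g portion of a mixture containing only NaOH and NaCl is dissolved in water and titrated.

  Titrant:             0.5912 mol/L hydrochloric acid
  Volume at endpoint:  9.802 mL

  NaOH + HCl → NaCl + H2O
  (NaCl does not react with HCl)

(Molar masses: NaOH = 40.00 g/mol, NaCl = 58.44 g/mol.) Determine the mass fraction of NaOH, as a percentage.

n(HCl) = 0.009802 × 0.5912 = 5.795 × 10^-3 mol
Let x = n(NaOH), y = n(NaCl).
Titrant: 1x = 5.795 × 10^-3;  mass: 40.00x + 58.44y = 0.6152
Solving, x = 5.795 × 10^-3 mol, y = 6.561 × 10^-3 mol
mass of NaOH = 5.795 × 10^-3 × 40.00 = 0.2318 g
% NaOH = 0.2318 / 0.6152 × 100 = 37.68 %

37.68 %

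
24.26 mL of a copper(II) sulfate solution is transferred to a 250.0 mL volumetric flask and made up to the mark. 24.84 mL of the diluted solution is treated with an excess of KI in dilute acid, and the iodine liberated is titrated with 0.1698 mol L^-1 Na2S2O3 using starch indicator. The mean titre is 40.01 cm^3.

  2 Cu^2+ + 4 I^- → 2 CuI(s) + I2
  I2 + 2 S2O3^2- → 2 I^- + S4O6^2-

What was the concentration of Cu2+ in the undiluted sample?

2.818 mol/L

n(S2O3^2-) = 0.04001 × 0.1698 = 6.794 × 10^-3 mol
n(I2) = n(S2O3^2-)/2 = 3.397 × 10^-3 mol
From the 2:1 ratio, n(Cu2+) in the aliquot = 2/1 × 3.397 × 10^-3 = 6.794 × 10^-3 mol
[Cu2+]_dilute = 6.794 × 10^-3 / 0.02484 = 0.2735 mol/L
[Cu2+]_original = 0.2735 × 250.0/24.26 = 2.818 mol/L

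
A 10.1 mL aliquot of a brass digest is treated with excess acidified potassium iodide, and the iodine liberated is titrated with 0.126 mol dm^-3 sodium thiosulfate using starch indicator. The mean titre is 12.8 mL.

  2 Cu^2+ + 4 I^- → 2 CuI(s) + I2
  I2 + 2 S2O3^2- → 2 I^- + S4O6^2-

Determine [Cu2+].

n(S2O3^2-) = 0.0128 × 0.126 = 1.61 × 10^-3 mol
n(I2) = n(S2O3^2-)/2 = 8.06 × 10^-4 mol
From the 2:1 ratio, n(Cu2+) in the aliquot = 2/1 × 8.06 × 10^-4 = 1.61 × 10^-3 mol
[Cu2+] = 1.61 × 10^-3 / 0.0101 = 0.160 mol/L

0.160 mol/L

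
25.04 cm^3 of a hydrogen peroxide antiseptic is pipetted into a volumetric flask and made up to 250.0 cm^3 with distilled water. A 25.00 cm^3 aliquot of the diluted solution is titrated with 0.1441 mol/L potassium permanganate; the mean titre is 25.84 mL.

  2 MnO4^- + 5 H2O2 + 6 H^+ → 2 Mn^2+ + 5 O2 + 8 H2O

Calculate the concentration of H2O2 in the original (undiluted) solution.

3.718 mol/L

n(KMnO4) = 0.02584 × 0.1441 = 3.724 × 10^-3 mol
From the 5:2 ratio, n(H2O2) in the aliquot = 5/2 × 3.724 × 10^-3 = 9.309 × 10^-3 mol
[H2O2]_dilute = 9.309 × 10^-3 / 0.02500 = 0.3724 mol/L
Dilution factor = 250.0 / 25.04 = 9.984
[H2O2]_stock = 0.3724 × 9.984 = 3.718 mol/L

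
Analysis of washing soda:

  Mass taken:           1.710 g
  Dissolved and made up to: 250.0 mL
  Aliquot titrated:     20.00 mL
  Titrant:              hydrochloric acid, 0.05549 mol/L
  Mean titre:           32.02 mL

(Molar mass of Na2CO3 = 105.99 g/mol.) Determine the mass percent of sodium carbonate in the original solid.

68.83 %

Na2CO3 + 2 HCl → 2 NaCl + H2O + CO2
n(HCl) per titration = 0.03202 × 0.05549 = 1.777 × 10^-3 mol
From the 1:2 ratio, n(Na2CO3) in each aliquot = 1/2 × 1.777 × 10^-3 = 8.884 × 10^-4 mol
n(Na2CO3) in the whole flask = 8.884 × 10^-4 × 250.0/20.00 = 0.01110 mol
mass of Na2CO3 = 0.01110 × 105.99 = 1.177 g
% Na2CO3 = 1.177 / 1.710 × 100 = 68.83 %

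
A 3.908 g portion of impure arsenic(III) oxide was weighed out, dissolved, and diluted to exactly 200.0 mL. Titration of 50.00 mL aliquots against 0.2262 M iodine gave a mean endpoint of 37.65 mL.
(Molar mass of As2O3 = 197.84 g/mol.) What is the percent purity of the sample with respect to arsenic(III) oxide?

As2O3 + 2 I2 + 2 H2O → As2O5 + 4 HI
n(I2) per titration = 0.03765 × 0.2262 = 8.516 × 10^-3 mol
From the 1:2 ratio, n(As2O3) in each aliquot = 1/2 × 8.516 × 10^-3 = 4.258 × 10^-3 mol
n(As2O3) in the whole flask = 4.258 × 10^-3 × 200.0/50.00 = 0.01703 mol
mass of As2O3 = 0.01703 × 197.84 = 3.370 g
% As2O3 = 3.370 / 3.908 × 100 = 86.23 %

86.23 %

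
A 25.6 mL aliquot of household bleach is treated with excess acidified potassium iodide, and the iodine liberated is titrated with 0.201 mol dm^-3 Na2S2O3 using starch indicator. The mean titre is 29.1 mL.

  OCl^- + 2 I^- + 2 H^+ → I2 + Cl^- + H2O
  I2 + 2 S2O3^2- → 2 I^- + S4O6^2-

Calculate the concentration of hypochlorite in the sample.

0.114 mol/L

n(S2O3^2-) = 0.0291 × 0.201 = 5.85 × 10^-3 mol
n(I2) = n(S2O3^2-)/2 = 2.92 × 10^-3 mol
n(OCl^-) in the aliquot = 2.92 × 10^-3 mol (1:1 ratio)
[OCl^-] = 2.92 × 10^-3 / 0.0256 = 0.114 mol/L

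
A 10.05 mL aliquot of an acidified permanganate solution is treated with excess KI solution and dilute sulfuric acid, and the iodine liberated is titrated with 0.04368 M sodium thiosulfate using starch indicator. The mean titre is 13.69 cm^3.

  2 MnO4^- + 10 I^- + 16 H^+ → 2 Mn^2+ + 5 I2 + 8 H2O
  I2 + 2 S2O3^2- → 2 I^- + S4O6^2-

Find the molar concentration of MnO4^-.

0.01190 M

n(S2O3^2-) = 0.01369 × 0.04368 = 5.980 × 10^-4 mol
n(I2) = n(S2O3^2-)/2 = 2.990 × 10^-4 mol
From the 2:5 ratio, n(MnO4^-) in the aliquot = 2/5 × 2.990 × 10^-4 = 1.196 × 10^-4 mol
[MnO4^-] = 1.196 × 10^-4 / 0.01005 = 0.01190 mol/L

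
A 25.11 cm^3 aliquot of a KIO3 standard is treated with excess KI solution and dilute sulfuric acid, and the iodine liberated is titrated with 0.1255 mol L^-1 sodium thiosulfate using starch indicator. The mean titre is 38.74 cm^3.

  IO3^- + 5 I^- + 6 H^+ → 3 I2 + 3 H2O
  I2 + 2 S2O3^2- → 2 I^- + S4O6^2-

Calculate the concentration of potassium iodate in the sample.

0.03227 mol/L

n(S2O3^2-) = 0.03874 × 0.1255 = 4.862 × 10^-3 mol
n(I2) = n(S2O3^2-)/2 = 2.431 × 10^-3 mol
From the 1:3 ratio, n(IO3^-) in the aliquot = 1/3 × 2.431 × 10^-3 = 8.103 × 10^-4 mol
[IO3^-] = 8.103 × 10^-4 / 0.02511 = 0.03227 mol/L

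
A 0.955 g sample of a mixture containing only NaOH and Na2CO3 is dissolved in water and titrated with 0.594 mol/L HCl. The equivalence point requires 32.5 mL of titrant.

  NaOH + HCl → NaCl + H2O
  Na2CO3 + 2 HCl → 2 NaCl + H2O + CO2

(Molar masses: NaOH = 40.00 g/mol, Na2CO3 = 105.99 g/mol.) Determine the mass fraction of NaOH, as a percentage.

21.9 %

n(HCl) = 0.0325 × 0.594 = 0.0193 mol
Let x = n(NaOH), y = n(Na2CO3).
Titrant: 1x + 2y = 0.0193;  mass: 40.00x + 105.99y = 0.955
Solving, x = 5.24 × 10^-3 mol, y = 7.03 × 10^-3 mol
mass of NaOH = 5.24 × 10^-3 × 40.00 = 0.210 g
% NaOH = 0.210 / 0.955 × 100 = 21.9 %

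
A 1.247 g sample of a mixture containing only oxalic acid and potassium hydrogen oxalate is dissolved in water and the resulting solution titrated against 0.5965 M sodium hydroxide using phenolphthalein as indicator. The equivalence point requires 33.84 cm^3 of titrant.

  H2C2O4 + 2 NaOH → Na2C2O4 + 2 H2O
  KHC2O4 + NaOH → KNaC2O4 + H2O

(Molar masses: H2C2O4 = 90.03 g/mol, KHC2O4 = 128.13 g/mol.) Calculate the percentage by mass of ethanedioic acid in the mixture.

58.17 %

n(NaOH) = 0.03384 × 0.5965 = 0.02019 mol
Let x = n(H2C2O4), y = n(KHC2O4).
Titrant: 2x + 1y = 0.02019;  mass: 90.03x + 128.13y = 1.247
Solving, x = 8.057 × 10^-3 mol, y = 4.071 × 10^-3 mol
mass of H2C2O4 = 8.057 × 10^-3 × 90.03 = 0.7254 g
% H2C2O4 = 0.7254 / 1.247 × 100 = 58.17 %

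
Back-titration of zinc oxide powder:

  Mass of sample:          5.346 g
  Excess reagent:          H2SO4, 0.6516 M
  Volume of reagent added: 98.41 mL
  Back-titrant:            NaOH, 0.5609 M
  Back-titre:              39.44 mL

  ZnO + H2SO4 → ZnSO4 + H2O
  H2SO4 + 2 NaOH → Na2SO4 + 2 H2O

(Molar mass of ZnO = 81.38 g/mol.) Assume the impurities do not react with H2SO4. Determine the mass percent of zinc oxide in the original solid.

80.78 %

n(H2SO4) added = 0.09841 × 0.6516 = 0.06412 mol
n(NaOH) used in back-titration = 0.03944 × 0.5609 = 0.02212 mol
From the 1:2 ratio, n(H2SO4) left over = 1/2 × 0.02212 = 0.01106 mol
n(H2SO4) consumed by analyte = 0.06412 − 0.01106 = 0.05306 mol
n(ZnO) = 0.05306 mol (1:1 ratio)
mass of ZnO = 0.05306 × 81.38 = 4.318 g
% ZnO = 4.318 / 5.346 × 100 = 80.78 %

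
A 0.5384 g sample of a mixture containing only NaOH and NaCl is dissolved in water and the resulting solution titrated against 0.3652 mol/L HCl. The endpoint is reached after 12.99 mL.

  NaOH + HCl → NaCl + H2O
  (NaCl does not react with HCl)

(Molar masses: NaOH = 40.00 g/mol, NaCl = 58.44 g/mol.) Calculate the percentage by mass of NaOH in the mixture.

n(HCl) = 0.01299 × 0.3652 = 4.744 × 10^-3 mol
Let x = n(NaOH), y = n(NaCl).
Titrant: 1x = 4.744 × 10^-3;  mass: 40.00x + 58.44y = 0.5384
Solving, x = 4.744 × 10^-3 mol, y = 5.966 × 10^-3 mol
mass of NaOH = 4.744 × 10^-3 × 40.00 = 0.1898 g
% NaOH = 0.1898 / 0.5384 × 100 = 35.24 %

35.24 %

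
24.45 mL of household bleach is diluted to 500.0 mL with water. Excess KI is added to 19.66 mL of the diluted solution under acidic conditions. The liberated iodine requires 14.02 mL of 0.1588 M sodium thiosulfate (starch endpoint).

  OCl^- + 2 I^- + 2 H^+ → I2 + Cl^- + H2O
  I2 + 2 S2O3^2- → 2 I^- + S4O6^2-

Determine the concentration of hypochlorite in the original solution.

n(S2O3^2-) = 0.01402 × 0.1588 = 2.226 × 10^-3 mol
n(I2) = n(S2O3^2-)/2 = 1.113 × 10^-3 mol
n(OCl^-) in the aliquot = 1.113 × 10^-3 mol (1:1 ratio)
[OCl^-]_dilute = 1.113 × 10^-3 / 0.01966 = 0.05662 mol/L
[OCl^-]_original = 0.05662 × 500.0/24.45 = 1.158 mol/L

1.158 M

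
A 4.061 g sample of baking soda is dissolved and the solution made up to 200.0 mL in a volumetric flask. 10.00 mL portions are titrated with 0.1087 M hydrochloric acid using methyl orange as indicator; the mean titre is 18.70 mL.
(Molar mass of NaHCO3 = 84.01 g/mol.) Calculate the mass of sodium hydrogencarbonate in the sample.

NaHCO3 + HCl → NaCl + H2O + CO2
n(HCl) per titration = 0.01870 × 0.1087 = 2.033 × 10^-3 mol
n(NaHCO3) in each aliquot = 2.033 × 10^-3 mol (1:1 ratio)
n(NaHCO3) in the whole flask = 2.033 × 10^-3 × 200.0/10.00 = 0.04065 mol
mass of NaHCO3 = 0.04065 × 84.01 = 3.415 g

3.415 g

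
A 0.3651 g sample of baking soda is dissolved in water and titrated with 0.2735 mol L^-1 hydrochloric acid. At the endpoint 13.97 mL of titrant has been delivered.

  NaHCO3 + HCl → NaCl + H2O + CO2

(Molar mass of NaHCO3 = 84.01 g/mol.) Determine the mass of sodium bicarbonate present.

n(HCl) = 0.01397 L × 0.2735 mol/L = 3.821 × 10^-3 mol
n(NaHCO3) = 3.821 × 10^-3 mol (1:1 ratio)
mass of NaHCO3 = 3.821 × 10^-3 × 84.01 g/mol = 0.3210 g

0.3210 g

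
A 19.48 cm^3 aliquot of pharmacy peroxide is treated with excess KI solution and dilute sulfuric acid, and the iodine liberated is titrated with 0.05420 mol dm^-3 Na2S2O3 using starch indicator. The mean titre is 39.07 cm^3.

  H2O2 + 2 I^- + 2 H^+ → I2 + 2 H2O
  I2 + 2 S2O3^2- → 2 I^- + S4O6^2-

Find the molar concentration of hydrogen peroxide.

0.05435 mol/L

n(S2O3^2-) = 0.03907 × 0.05420 = 2.118 × 10^-3 mol
n(I2) = n(S2O3^2-)/2 = 1.059 × 10^-3 mol
n(H2O2) in the aliquot = 1.059 × 10^-3 mol (1:1 ratio)
[H2O2] = 1.059 × 10^-3 / 0.01948 = 0.05435 mol/L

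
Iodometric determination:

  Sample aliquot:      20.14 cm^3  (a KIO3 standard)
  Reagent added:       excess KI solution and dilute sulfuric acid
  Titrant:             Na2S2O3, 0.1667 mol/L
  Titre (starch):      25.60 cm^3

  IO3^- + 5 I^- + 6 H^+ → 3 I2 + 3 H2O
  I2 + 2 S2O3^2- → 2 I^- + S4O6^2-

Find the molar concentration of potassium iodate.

n(S2O3^2-) = 0.02560 × 0.1667 = 4.268 × 10^-3 mol
n(I2) = n(S2O3^2-)/2 = 2.134 × 10^-3 mol
From the 1:3 ratio, n(IO3^-) in the aliquot = 1/3 × 2.134 × 10^-3 = 7.113 × 10^-4 mol
[IO3^-] = 7.113 × 10^-4 / 0.02014 = 0.03532 mol/L

0.03532 mol/L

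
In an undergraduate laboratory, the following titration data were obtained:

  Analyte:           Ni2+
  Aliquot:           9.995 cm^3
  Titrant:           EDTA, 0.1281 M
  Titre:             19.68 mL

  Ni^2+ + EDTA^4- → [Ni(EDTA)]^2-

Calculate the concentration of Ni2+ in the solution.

n(EDTA) = 0.01968 L × 0.1281 mol/L = 2.521 × 10^-3 mol
n(Ni2+) = 2.521 × 10^-3 mol (1:1 mole ratio)
[Ni2+] = 2.521 × 10^-3 mol / 0.009995 L = 0.2522 mol/L

0.2522 M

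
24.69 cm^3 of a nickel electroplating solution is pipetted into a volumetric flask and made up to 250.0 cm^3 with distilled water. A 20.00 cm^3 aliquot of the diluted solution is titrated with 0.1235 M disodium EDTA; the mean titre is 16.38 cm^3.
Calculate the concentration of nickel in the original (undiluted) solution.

1.024 M

Ni^2+ + EDTA^4- → [Ni(EDTA)]^2-
n(EDTA) = 0.01638 × 0.1235 = 2.023 × 10^-3 mol
n(Ni2+) in the aliquot = 2.023 × 10^-3 mol (1:1 ratio)
[Ni2+]_dilute = 2.023 × 10^-3 / 0.02000 = 0.1011 mol/L
Dilution factor = 250.0 / 24.69 = 10.13
[Ni2+]_stock = 0.1011 × 10.13 = 1.024 mol/L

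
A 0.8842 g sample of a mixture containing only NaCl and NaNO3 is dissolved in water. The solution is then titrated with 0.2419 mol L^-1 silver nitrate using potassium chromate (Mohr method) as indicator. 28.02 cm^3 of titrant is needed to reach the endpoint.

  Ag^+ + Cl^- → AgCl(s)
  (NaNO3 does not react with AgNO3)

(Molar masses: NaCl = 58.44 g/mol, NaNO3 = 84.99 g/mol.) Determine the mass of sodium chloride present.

0.3961 g

n(AgNO3) = 0.02802 × 0.2419 = 6.778 × 10^-3 mol
Let x = n(NaCl), y = n(NaNO3).
Titrant: 1x = 6.778 × 10^-3;  mass: 58.44x + 84.99y = 0.8842
Solving, x = 6.778 × 10^-3 mol, y = 5.743 × 10^-3 mol
mass of NaCl = 6.778 × 10^-3 × 58.44 = 0.3961 g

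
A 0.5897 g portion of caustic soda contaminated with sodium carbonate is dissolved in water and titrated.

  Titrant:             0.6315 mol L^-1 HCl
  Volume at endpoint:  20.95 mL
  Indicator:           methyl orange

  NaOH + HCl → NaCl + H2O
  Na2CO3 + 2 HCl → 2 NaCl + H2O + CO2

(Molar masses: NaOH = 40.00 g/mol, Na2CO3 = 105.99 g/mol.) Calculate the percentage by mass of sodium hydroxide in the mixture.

n(HCl) = 0.02095 × 0.6315 = 0.01323 mol
Let x = n(NaOH), y = n(Na2CO3).
Titrant: 1x + 2y = 0.01323;  mass: 40.00x + 105.99y = 0.5897
Solving, x = 8.574 × 10^-3 mol, y = 2.328 × 10^-3 mol
mass of NaOH = 8.574 × 10^-3 × 40.00 = 0.3430 g
% NaOH = 0.3430 / 0.5897 × 100 = 58.16 %

58.16 %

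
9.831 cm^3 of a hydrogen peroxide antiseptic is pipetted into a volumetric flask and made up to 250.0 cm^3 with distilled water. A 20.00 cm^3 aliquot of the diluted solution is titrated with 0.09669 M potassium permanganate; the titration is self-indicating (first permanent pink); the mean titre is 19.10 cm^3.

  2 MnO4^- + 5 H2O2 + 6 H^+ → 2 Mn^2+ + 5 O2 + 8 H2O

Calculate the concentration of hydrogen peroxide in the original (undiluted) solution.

5.870 M

n(KMnO4) = 0.01910 × 0.09669 = 1.847 × 10^-3 mol
From the 5:2 ratio, n(H2O2) in the aliquot = 5/2 × 1.847 × 10^-3 = 4.617 × 10^-3 mol
[H2O2]_dilute = 4.617 × 10^-3 / 0.02000 = 0.2308 mol/L
Dilution factor = 250.0 / 9.831 = 25.43
[H2O2]_stock = 0.2308 × 25.43 = 5.870 mol/L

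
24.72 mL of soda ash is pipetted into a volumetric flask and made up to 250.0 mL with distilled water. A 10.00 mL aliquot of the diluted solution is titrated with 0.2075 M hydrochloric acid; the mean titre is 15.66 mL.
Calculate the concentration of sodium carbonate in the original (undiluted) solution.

Na2CO3 + 2 HCl → 2 NaCl + H2O + CO2
n(HCl) = 0.01566 × 0.2075 = 3.249 × 10^-3 mol
From the 1:2 ratio, n(Na2CO3) in the aliquot = 1/2 × 3.249 × 10^-3 = 1.625 × 10^-3 mol
[Na2CO3]_dilute = 1.625 × 10^-3 / 0.01000 = 0.1625 mol/L
Dilution factor = 250.0 / 24.72 = 10.11
[Na2CO3]_stock = 0.1625 × 10.11 = 1.643 mol/L

1.643 M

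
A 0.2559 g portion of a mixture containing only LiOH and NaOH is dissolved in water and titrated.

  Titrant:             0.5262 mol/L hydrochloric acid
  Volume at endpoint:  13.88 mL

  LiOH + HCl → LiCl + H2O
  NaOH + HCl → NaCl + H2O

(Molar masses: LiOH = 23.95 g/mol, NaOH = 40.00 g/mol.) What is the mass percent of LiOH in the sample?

21.14 %

n(HCl) = 0.01388 × 0.5262 = 7.304 × 10^-3 mol
Let x = n(LiOH), y = n(NaOH).
Titrant: 1x + 1y = 7.304 × 10^-3;  mass: 23.95x + 40.00y = 0.2559
Solving, x = 2.258 × 10^-3 mol, y = 5.045 × 10^-3 mol
mass of LiOH = 2.258 × 10^-3 × 23.95 = 0.05409 g
% LiOH = 0.05409 / 0.2559 × 100 = 21.14 %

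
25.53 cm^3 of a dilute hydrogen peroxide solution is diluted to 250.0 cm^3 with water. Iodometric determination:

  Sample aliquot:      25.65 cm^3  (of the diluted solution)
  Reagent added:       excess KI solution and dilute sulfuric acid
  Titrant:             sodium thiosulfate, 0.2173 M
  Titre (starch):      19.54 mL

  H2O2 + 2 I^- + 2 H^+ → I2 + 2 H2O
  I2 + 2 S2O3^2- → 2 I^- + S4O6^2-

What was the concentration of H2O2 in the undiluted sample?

0.8105 M

n(S2O3^2-) = 0.01954 × 0.2173 = 4.246 × 10^-3 mol
n(I2) = n(S2O3^2-)/2 = 2.123 × 10^-3 mol
n(H2O2) in the aliquot = 2.123 × 10^-3 mol (1:1 ratio)
[H2O2]_dilute = 2.123 × 10^-3 / 0.02565 = 0.08277 mol/L
[H2O2]_original = 0.08277 × 250.0/25.53 = 0.8105 mol/L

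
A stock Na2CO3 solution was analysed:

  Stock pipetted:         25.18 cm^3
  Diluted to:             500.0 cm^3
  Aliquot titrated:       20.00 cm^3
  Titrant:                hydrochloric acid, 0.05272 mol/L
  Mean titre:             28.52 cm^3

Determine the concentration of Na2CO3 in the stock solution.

0.7464 mol/L

Na2CO3 + 2 HCl → 2 NaCl + H2O + CO2
n(HCl) = 0.02852 × 0.05272 = 1.504 × 10^-3 mol
From the 1:2 ratio, n(Na2CO3) in the aliquot = 1/2 × 1.504 × 10^-3 = 7.518 × 10^-4 mol
[Na2CO3]_dilute = 7.518 × 10^-4 / 0.02000 = 0.03759 mol/L
Dilution factor = 500.0 / 25.18 = 19.86
[Na2CO3]_stock = 0.03759 × 19.86 = 0.7464 mol/L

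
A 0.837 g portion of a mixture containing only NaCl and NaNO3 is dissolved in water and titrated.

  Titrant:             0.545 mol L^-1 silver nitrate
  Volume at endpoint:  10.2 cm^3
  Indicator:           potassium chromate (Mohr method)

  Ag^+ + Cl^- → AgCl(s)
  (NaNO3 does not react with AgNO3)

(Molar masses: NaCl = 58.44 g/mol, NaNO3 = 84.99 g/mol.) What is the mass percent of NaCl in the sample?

38.8 %

n(AgNO3) = 0.0102 × 0.545 = 5.56 × 10^-3 mol
Let x = n(NaCl), y = n(NaNO3).
Titrant: 1x = 5.56 × 10^-3;  mass: 58.44x + 84.99y = 0.837
Solving, x = 5.56 × 10^-3 mol, y = 6.03 × 10^-3 mol
mass of NaCl = 5.56 × 10^-3 × 58.44 = 0.325 g
% NaCl = 0.325 / 0.837 × 100 = 38.8 %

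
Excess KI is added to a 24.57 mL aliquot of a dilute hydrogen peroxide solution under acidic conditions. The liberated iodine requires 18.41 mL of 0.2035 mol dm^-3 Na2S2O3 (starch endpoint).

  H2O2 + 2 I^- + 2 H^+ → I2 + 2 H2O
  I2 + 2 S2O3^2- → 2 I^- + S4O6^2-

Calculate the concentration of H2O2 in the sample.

0.07624 mol/L

n(S2O3^2-) = 0.01841 × 0.2035 = 3.746 × 10^-3 mol
n(I2) = n(S2O3^2-)/2 = 1.873 × 10^-3 mol
n(H2O2) in the aliquot = 1.873 × 10^-3 mol (1:1 ratio)
[H2O2] = 1.873 × 10^-3 / 0.02457 = 0.07624 mol/L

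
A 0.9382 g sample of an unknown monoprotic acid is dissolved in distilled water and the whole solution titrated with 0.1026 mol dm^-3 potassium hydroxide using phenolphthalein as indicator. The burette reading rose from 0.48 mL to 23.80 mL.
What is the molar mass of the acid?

392.1 g/mol

n(KOH) = 0.02332 L × 0.1026 mol/L = 2.393 × 10^-3 mol
n(HA) = 2.393 × 10^-3 mol (1:1 ratio)
M = m / n = 0.9382 g / 2.393 × 10^-3 mol = 392.1 g/mol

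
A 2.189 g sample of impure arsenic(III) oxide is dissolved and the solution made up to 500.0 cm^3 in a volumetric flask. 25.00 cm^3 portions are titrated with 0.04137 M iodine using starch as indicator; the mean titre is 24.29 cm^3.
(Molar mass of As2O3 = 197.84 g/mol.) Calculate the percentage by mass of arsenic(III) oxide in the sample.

As2O3 + 2 I2 + 2 H2O → As2O5 + 4 HI
n(I2) per titration = 0.02429 × 0.04137 = 1.005 × 10^-3 mol
From the 1:2 ratio, n(As2O3) in each aliquot = 1/2 × 1.005 × 10^-3 = 5.024 × 10^-4 mol
n(As2O3) in the whole flask = 5.024 × 10^-4 × 500.0/25.00 = 0.01005 mol
mass of As2O3 = 0.01005 × 197.84 = 1.988 g
% As2O3 = 1.988 / 2.189 × 100 = 90.82 %

90.82 %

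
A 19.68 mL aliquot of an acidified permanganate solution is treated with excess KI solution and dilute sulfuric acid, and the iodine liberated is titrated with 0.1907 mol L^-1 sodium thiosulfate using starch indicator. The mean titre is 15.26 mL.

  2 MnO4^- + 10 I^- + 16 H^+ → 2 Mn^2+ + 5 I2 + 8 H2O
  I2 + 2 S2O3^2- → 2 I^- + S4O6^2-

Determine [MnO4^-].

0.02957 mol/L

n(S2O3^2-) = 0.01526 × 0.1907 = 2.910 × 10^-3 mol
n(I2) = n(S2O3^2-)/2 = 1.455 × 10^-3 mol
From the 2:5 ratio, n(MnO4^-) in the aliquot = 2/5 × 1.455 × 10^-3 = 5.820 × 10^-4 mol
[MnO4^-] = 5.820 × 10^-4 / 0.01968 = 0.02957 mol/L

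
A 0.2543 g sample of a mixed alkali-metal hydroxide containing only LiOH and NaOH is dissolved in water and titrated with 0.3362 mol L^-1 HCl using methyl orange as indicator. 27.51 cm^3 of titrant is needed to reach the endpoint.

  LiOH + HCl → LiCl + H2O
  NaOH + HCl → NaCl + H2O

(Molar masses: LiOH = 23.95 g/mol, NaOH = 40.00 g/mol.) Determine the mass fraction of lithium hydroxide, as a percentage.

n(HCl) = 0.02751 × 0.3362 = 9.249 × 10^-3 mol
Let x = n(LiOH), y = n(NaOH).
Titrant: 1x + 1y = 9.249 × 10^-3;  mass: 23.95x + 40.00y = 0.2543
Solving, x = 7.206 × 10^-3 mol, y = 2.043 × 10^-3 mol
mass of LiOH = 7.206 × 10^-3 × 23.95 = 0.1726 g
% LiOH = 0.1726 / 0.2543 × 100 = 67.87 %

67.87 %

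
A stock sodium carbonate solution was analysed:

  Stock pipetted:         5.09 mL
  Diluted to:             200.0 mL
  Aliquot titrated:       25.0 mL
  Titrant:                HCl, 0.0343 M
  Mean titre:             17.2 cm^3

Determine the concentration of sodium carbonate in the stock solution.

Na2CO3 + 2 HCl → 2 NaCl + H2O + CO2
n(HCl) = 0.0172 × 0.0343 = 5.90 × 10^-4 mol
From the 1:2 ratio, n(Na2CO3) in the aliquot = 1/2 × 5.90 × 10^-4 = 2.95 × 10^-4 mol
[Na2CO3]_dilute = 2.95 × 10^-4 / 0.0250 = 0.0118 mol/L
Dilution factor = 200.0 / 5.09 = 39.29
[Na2CO3]_stock = 0.0118 × 39.29 = 0.464 mol/L

0.464 M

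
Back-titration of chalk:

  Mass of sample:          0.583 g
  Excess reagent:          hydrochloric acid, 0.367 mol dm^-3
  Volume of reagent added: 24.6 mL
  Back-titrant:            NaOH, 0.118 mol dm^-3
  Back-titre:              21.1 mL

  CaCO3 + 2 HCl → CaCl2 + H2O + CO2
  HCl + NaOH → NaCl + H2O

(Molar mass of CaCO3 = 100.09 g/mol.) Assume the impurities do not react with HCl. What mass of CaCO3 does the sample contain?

0.327 g

n(HCl) added = 0.0246 × 0.367 = 9.03 × 10^-3 mol
n(NaOH) used in back-titration = 0.0211 × 0.118 = 2.49 × 10^-3 mol
n(HCl) left over = 2.49 × 10^-3 mol (1:1 ratio)
n(HCl) consumed by analyte = 9.03 × 10^-3 − 2.49 × 10^-3 = 6.54 × 10^-3 mol
From the 1:2 ratio, n(CaCO3) = 1/2 × 6.54 × 10^-3 = 3.27 × 10^-3 mol
mass of CaCO3 = 3.27 × 10^-3 × 100.09 = 0.327 g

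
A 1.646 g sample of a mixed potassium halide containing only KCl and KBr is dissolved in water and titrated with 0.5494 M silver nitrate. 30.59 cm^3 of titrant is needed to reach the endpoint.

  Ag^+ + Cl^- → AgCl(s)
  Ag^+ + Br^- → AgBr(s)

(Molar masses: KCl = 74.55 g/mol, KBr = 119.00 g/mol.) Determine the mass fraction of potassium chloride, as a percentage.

n(AgNO3) = 0.03059 × 0.5494 = 0.01681 mol
Let x = n(KCl), y = n(KBr).
Titrant: 1x + 1y = 0.01681;  mass: 74.55x + 119.00y = 1.646
Solving, x = 7.962 × 10^-3 mol, y = 8.844 × 10^-3 mol
mass of KCl = 7.962 × 10^-3 × 74.55 = 0.5936 g
% KCl = 0.5936 / 1.646 × 100 = 36.06 %

36.06 %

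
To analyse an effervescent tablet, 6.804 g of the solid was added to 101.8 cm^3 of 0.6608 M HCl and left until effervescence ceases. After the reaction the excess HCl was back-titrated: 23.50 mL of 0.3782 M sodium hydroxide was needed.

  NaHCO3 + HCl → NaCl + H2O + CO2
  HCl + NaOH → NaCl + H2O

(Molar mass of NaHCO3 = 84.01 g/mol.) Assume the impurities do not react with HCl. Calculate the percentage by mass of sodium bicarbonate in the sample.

n(HCl) added = 0.1018 × 0.6608 = 0.06727 mol
n(NaOH) used in back-titration = 0.02350 × 0.3782 = 8.888 × 10^-3 mol
n(HCl) left over = 8.888 × 10^-3 mol (1:1 ratio)
n(HCl) consumed by analyte = 0.06727 − 8.888 × 10^-3 = 0.05838 mol
n(NaHCO3) = 0.05838 mol (1:1 ratio)
mass of NaHCO3 = 0.05838 × 84.01 = 4.905 g
% NaHCO3 = 4.905 / 6.804 × 100 = 72.08 %

72.08 %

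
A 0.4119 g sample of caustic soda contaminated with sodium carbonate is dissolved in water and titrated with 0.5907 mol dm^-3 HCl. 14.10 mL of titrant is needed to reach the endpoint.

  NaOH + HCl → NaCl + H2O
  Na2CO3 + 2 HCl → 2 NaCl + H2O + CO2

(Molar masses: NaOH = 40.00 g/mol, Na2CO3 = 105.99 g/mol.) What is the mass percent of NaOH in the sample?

22.04 %

n(HCl) = 0.01410 × 0.5907 = 8.329 × 10^-3 mol
Let x = n(NaOH), y = n(Na2CO3).
Titrant: 1x + 2y = 8.329 × 10^-3;  mass: 40.00x + 105.99y = 0.4119
Solving, x = 2.269 × 10^-3 mol, y = 3.030 × 10^-3 mol
mass of NaOH = 2.269 × 10^-3 × 40.00 = 0.09077 g
% NaOH = 0.09077 / 0.4119 × 100 = 22.04 %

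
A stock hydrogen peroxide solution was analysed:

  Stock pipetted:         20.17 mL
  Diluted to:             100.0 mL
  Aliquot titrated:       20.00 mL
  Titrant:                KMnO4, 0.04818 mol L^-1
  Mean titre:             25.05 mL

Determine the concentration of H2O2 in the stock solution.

0.7480 mol/L

2 MnO4^- + 5 H2O2 + 6 H^+ → 2 Mn^2+ + 5 O2 + 8 H2O
n(KMnO4) = 0.02505 × 0.04818 = 1.207 × 10^-3 mol
From the 5:2 ratio, n(H2O2) in the aliquot = 5/2 × 1.207 × 10^-3 = 3.017 × 10^-3 mol
[H2O2]_dilute = 3.017 × 10^-3 / 0.02000 = 0.1509 mol/L
Dilution factor = 100.0 / 20.17 = 4.958
[H2O2]_stock = 0.1509 × 4.958 = 0.7480 mol/L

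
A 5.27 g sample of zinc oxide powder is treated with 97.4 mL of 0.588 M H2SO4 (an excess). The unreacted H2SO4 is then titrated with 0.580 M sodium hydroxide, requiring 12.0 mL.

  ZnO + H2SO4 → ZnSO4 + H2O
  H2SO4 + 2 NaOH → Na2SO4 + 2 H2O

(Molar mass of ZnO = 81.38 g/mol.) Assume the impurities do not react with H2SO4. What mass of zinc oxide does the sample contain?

4.38 g

n(H2SO4) added = 0.0974 × 0.588 = 0.0573 mol
n(NaOH) used in back-titration = 0.0120 × 0.580 = 6.96 × 10^-3 mol
From the 1:2 ratio, n(H2SO4) left over = 1/2 × 6.96 × 10^-3 = 3.48 × 10^-3 mol
n(H2SO4) consumed by analyte = 0.0573 − 3.48 × 10^-3 = 0.0538 mol
n(ZnO) = 0.0538 mol (1:1 ratio)
mass of ZnO = 0.0538 × 81.38 = 4.38 g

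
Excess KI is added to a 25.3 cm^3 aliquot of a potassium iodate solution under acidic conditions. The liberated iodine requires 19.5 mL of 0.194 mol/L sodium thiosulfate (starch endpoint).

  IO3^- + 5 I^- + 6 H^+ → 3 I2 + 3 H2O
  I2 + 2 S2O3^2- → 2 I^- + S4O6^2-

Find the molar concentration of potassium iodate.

0.0249 mol/L

n(S2O3^2-) = 0.0195 × 0.194 = 3.78 × 10^-3 mol
n(I2) = n(S2O3^2-)/2 = 1.89 × 10^-3 mol
From the 1:3 ratio, n(IO3^-) in the aliquot = 1/3 × 1.89 × 10^-3 = 6.30 × 10^-4 mol
[IO3^-] = 6.30 × 10^-4 / 0.0253 = 0.0249 mol/L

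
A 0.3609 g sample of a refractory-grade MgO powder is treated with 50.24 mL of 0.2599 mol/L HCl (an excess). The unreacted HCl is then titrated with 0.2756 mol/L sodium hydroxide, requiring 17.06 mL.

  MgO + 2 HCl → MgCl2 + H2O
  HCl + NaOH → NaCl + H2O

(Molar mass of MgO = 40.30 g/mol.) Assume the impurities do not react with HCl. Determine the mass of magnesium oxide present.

0.1684 g

n(HCl) added = 0.05024 × 0.2599 = 0.01306 mol
n(NaOH) used in back-titration = 0.01706 × 0.2756 = 4.702 × 10^-3 mol
n(HCl) left over = 4.702 × 10^-3 mol (1:1 ratio)
n(HCl) consumed by analyte = 0.01306 − 4.702 × 10^-3 = 8.356 × 10^-3 mol
From the 1:2 ratio, n(MgO) = 1/2 × 8.356 × 10^-3 = 4.178 × 10^-3 mol
mass of MgO = 4.178 × 10^-3 × 40.30 = 0.1684 g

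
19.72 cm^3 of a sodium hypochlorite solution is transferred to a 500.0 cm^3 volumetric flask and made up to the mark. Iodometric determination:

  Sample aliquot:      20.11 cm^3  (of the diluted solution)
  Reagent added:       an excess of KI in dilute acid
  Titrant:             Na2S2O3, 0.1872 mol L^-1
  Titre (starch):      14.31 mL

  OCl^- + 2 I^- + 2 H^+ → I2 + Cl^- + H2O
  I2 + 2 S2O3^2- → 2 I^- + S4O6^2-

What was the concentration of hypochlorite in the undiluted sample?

1.689 mol/L

n(S2O3^2-) = 0.01431 × 0.1872 = 2.679 × 10^-3 mol
n(I2) = n(S2O3^2-)/2 = 1.339 × 10^-3 mol
n(OCl^-) in the aliquot = 1.339 × 10^-3 mol (1:1 ratio)
[OCl^-]_dilute = 1.339 × 10^-3 / 0.02011 = 0.06660 mol/L
[OCl^-]_original = 0.06660 × 500.0/19.72 = 1.689 mol/L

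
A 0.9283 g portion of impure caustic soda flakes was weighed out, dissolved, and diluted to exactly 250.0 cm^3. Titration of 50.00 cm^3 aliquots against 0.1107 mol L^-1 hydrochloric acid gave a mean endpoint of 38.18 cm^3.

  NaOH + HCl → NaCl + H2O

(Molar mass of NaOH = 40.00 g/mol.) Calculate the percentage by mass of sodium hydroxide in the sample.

n(HCl) per titration = 0.03818 × 0.1107 = 4.227 × 10^-3 mol
n(NaOH) in each aliquot = 4.227 × 10^-3 mol (1:1 ratio)
n(NaOH) in the whole flask = 4.227 × 10^-3 × 250.0/50.00 = 0.02113 mol
mass of NaOH = 0.02113 × 40.00 = 0.8453 g
% NaOH = 0.8453 / 0.9283 × 100 = 91.06 %

91.06 %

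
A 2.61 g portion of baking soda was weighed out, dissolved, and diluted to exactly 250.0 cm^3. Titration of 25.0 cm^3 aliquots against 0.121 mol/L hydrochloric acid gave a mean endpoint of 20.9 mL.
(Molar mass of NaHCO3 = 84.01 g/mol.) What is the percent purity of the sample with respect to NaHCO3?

NaHCO3 + HCl → NaCl + H2O + CO2
n(HCl) per titration = 0.0209 × 0.121 = 2.53 × 10^-3 mol
n(NaHCO3) in each aliquot = 2.53 × 10^-3 mol (1:1 ratio)
n(NaHCO3) in the whole flask = 2.53 × 10^-3 × 250.0/25.0 = 0.0253 mol
mass of NaHCO3 = 0.0253 × 84.01 = 2.12 g
% NaHCO3 = 2.12 / 2.61 × 100 = 81.4 %

81.4 %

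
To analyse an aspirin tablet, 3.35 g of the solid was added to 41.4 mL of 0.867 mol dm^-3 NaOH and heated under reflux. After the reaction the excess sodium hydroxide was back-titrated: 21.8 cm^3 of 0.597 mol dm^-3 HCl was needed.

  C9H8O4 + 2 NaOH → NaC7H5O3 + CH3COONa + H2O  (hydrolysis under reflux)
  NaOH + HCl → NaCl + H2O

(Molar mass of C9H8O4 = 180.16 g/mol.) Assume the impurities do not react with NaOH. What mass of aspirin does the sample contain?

n(NaOH) added = 0.0414 × 0.867 = 0.0359 mol
n(HCl) used in back-titration = 0.0218 × 0.597 = 0.0130 mol
n(NaOH) left over = 0.0130 mol (1:1 ratio)
n(NaOH) consumed by analyte = 0.0359 − 0.0130 = 0.0229 mol
From the 1:2 ratio, n(C9H8O4) = 1/2 × 0.0229 = 0.0114 mol
mass of C9H8O4 = 0.0114 × 180.16 = 2.06 g

2.06 g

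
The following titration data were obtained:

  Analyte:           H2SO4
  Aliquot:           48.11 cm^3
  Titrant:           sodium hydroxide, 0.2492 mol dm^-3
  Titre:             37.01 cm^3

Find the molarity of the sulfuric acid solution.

0.09585 mol/L

H2SO4 + 2 NaOH → Na2SO4 + 2 H2O
n(NaOH) = 0.03701 L × 0.2492 mol/L = 9.223 × 10^-3 mol
From the 1:2 mole ratio, n(H2SO4) = 1/2 × 9.223 × 10^-3 = 4.611 × 10^-3 mol
[H2SO4] = 4.611 × 10^-3 mol / 0.04811 L = 0.09585 mol/L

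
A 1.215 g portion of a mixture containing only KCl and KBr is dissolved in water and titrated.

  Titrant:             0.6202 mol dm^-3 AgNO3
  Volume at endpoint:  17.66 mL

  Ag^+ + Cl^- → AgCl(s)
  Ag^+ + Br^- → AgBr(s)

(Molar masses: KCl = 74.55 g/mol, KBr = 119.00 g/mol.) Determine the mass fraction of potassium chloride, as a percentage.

n(AgNO3) = 0.01766 × 0.6202 = 0.01095 mol
Let x = n(KCl), y = n(KBr).
Titrant: 1x + 1y = 0.01095;  mass: 74.55x + 119.00y = 1.215
Solving, x = 1.988 × 10^-3 mol, y = 8.965 × 10^-3 mol
mass of KCl = 1.988 × 10^-3 × 74.55 = 0.1482 g
% KCl = 0.1482 / 1.215 × 100 = 12.20 %

12.20 %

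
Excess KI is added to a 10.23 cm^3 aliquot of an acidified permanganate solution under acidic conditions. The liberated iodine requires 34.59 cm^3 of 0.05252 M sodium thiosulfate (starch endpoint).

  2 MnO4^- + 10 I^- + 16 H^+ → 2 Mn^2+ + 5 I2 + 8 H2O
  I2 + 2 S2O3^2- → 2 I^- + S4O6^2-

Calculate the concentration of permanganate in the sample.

n(S2O3^2-) = 0.03459 × 0.05252 = 1.817 × 10^-3 mol
n(I2) = n(S2O3^2-)/2 = 9.083 × 10^-4 mol
From the 2:5 ratio, n(MnO4^-) in the aliquot = 2/5 × 9.083 × 10^-4 = 3.633 × 10^-4 mol
[MnO4^-] = 3.633 × 10^-4 / 0.01023 = 0.03552 mol/L

0.03552 M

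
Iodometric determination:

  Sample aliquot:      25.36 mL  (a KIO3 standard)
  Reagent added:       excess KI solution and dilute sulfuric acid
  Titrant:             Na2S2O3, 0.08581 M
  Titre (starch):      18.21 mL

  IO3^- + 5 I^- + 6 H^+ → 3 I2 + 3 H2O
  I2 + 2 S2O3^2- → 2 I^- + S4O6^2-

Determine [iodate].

n(S2O3^2-) = 0.01821 × 0.08581 = 1.563 × 10^-3 mol
n(I2) = n(S2O3^2-)/2 = 7.813 × 10^-4 mol
From the 1:3 ratio, n(IO3^-) in the aliquot = 1/3 × 7.813 × 10^-4 = 2.604 × 10^-4 mol
[IO3^-] = 2.604 × 10^-4 / 0.02536 = 0.01027 mol/L

0.01027 M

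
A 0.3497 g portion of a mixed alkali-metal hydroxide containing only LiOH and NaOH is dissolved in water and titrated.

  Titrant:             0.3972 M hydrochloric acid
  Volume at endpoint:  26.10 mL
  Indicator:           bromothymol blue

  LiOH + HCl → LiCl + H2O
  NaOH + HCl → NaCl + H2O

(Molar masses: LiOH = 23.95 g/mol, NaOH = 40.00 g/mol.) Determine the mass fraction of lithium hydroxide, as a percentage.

27.73 %

n(HCl) = 0.02610 × 0.3972 = 0.01037 mol
Let x = n(LiOH), y = n(NaOH).
Titrant: 1x + 1y = 0.01037;  mass: 23.95x + 40.00y = 0.3497
Solving, x = 4.048 × 10^-3 mol, y = 6.319 × 10^-3 mol
mass of LiOH = 4.048 × 10^-3 × 23.95 = 0.09696 g
% LiOH = 0.09696 / 0.3497 × 100 = 27.73 %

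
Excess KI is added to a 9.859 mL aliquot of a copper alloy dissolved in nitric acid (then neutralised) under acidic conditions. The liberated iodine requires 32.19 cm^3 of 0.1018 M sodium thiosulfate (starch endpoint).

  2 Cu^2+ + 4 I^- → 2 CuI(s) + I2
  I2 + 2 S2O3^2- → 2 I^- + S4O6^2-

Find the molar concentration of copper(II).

0.3324 M

n(S2O3^2-) = 0.03219 × 0.1018 = 3.277 × 10^-3 mol
n(I2) = n(S2O3^2-)/2 = 1.638 × 10^-3 mol
From the 2:1 ratio, n(Cu2+) in the aliquot = 2/1 × 1.638 × 10^-3 = 3.277 × 10^-3 mol
[Cu2+] = 3.277 × 10^-3 / 0.009859 = 0.3324 mol/L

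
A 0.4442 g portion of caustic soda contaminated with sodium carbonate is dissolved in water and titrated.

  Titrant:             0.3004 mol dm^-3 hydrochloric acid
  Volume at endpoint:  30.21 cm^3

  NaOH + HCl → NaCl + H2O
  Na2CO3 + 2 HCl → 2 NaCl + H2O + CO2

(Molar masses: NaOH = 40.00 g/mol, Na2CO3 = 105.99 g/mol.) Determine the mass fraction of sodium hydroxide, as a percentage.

n(HCl) = 0.03021 × 0.3004 = 9.075 × 10^-3 mol
Let x = n(NaOH), y = n(Na2CO3).
Titrant: 1x + 2y = 9.075 × 10^-3;  mass: 40.00x + 105.99y = 0.4442
Solving, x = 2.827 × 10^-3 mol, y = 3.124 × 10^-3 mol
mass of NaOH = 2.827 × 10^-3 × 40.00 = 0.1131 g
% NaOH = 0.1131 / 0.4442 × 100 = 25.46 %

25.46 %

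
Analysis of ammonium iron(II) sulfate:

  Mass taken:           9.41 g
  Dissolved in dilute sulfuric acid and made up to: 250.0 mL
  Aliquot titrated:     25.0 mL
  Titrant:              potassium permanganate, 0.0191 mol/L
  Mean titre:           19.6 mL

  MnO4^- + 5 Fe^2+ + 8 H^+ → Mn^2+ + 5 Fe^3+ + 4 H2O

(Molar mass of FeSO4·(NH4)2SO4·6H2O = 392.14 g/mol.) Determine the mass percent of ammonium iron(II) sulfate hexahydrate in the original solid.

78.0 %

n(KMnO4) per titration = 0.0196 × 0.0191 = 3.74 × 10^-4 mol
From the 5:1 ratio, n(FeSO4·(NH4)2SO4·6H2O) in each aliquot = 5/1 × 3.74 × 10^-4 = 1.87 × 10^-3 mol
n(FeSO4·(NH4)2SO4·6H2O) in the whole flask = 1.87 × 10^-3 × 250.0/25.0 = 0.0187 mol
mass of FeSO4·(NH4)2SO4·6H2O = 0.0187 × 392.14 = 7.34 g
% FeSO4·(NH4)2SO4·6H2O = 7.34 / 9.41 × 100 = 78.0 %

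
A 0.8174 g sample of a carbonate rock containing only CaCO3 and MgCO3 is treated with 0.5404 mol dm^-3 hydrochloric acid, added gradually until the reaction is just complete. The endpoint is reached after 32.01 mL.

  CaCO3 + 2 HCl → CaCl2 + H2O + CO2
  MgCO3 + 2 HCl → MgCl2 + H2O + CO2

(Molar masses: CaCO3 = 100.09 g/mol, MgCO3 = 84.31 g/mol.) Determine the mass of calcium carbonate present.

0.5594 g

n(HCl) = 0.03201 × 0.5404 = 0.01730 mol
Let x = n(CaCO3), y = n(MgCO3).
Titrant: 2x + 2y = 0.01730;  mass: 100.09x + 84.31y = 0.8174
Solving, x = 5.589 × 10^-3 mol, y = 3.060 × 10^-3 mol
mass of CaCO3 = 5.589 × 10^-3 × 100.09 = 0.5594 g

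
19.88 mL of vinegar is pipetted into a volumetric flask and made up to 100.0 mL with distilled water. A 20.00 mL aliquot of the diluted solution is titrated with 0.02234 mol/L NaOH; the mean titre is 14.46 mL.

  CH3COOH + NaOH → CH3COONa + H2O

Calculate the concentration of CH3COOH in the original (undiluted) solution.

n(NaOH) = 0.01446 × 0.02234 = 3.230 × 10^-4 mol
n(CH3COOH) in the aliquot = 3.230 × 10^-4 mol (1:1 ratio)
[CH3COOH]_dilute = 3.230 × 10^-4 / 0.02000 = 0.01615 mol/L
Dilution factor = 100.0 / 19.88 = 5.030
[CH3COOH]_stock = 0.01615 × 5.030 = 0.08125 mol/L

0.08125 mol/L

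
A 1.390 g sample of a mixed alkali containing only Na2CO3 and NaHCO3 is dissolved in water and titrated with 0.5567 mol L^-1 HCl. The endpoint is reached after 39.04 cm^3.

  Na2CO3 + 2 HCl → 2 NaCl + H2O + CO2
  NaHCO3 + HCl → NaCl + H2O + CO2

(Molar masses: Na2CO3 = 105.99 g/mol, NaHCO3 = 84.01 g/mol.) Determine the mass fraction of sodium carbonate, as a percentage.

n(HCl) = 0.03904 × 0.5567 = 0.02173 mol
Let x = n(Na2CO3), y = n(NaHCO3).
Titrant: 2x + 1y = 0.02173;  mass: 105.99x + 84.01y = 1.390
Solving, x = 7.026 × 10^-3 mol, y = 7.681 × 10^-3 mol
mass of Na2CO3 = 7.026 × 10^-3 × 105.99 = 0.7447 g
% Na2CO3 = 0.7447 / 1.390 × 100 = 53.58 %

53.58 %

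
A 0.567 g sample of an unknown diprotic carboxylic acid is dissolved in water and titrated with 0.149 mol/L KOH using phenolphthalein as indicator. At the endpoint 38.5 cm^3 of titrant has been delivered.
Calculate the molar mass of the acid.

198 g/mol

n(KOH) = 0.0385 L × 0.149 mol/L = 5.74 × 10^-3 mol
From the 1:2 ratio, n(H2A) = 1/2 × 5.74 × 10^-3 = 2.87 × 10^-3 mol
M = m / n = 0.567 g / 2.87 × 10^-3 mol = 198 g/mol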